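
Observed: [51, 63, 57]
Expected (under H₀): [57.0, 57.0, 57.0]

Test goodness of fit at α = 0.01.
Chi-square goodness of fit test:
H₀: observed counts match expected distribution
H₁: observed counts differ from expected distribution
df = k - 1 = 2
χ² = Σ(O - E)²/E
   = (51 - 57.0)²/57.0 + (63 - 57.0)²/57.0 + (57 - 57.0)²/57.0
   = 0.632 + 0.632 + 0.000
   = 1.26
p-value = 0.5318

Since p-value > α = 0.01, we fail to reject H₀.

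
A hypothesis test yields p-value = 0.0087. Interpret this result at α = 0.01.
Since p = 0.0087 < α = 0.01, reject H₀.
There is sufficient evidence to reject the null hypothesis; the result is statistically significant at the 0.01 level.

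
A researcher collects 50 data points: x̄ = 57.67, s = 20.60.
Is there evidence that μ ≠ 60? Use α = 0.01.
One-sample t-test:
H₀: μ = 60
H₁: μ ≠ 60
df = n - 1 = 49
t = (x̄ - μ₀) / (s/√n) = (57.67 - 60) / (20.60/√50) = -0.800
p-value = 0.4277

Since p-value > α = 0.01, we fail to reject H₀.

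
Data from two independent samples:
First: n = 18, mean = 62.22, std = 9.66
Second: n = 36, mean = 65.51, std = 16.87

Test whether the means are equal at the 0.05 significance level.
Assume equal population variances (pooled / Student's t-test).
Student's two-sample t-test (equal variances):
H₀: μ₁ = μ₂
H₁: μ₁ ≠ μ₂
df = n₁ + n₂ - 2 = 52
Pooled variance s_p² = [(n₁-1)s₁² + (n₂-1)s₂²] / (n₁ + n₂ - 2) = [(17)(9.66²) + (35)(16.87²)] / 52 = 222.0626
SE = √(s_p²(1/n₁ + 1/n₂)) = √(222.0626 × (1/18 + 1/36)) = 4.3018
t = (x̄₁ - x̄₂) / SE = (62.22 - 65.51) / 4.3018 = -3.29 / 4.3018 = -0.765
p-value = 0.4478

Since p-value > α = 0.05, we fail to reject H₀.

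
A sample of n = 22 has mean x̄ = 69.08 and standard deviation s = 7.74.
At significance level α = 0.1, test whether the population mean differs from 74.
One-sample t-test:
H₀: μ = 74
H₁: μ ≠ 74
df = n - 1 = 21
t = (x̄ - μ₀) / (s/√n) = (69.08 - 74) / (7.74/√22) = -2.982
p-value = 0.0071

Since p-value < α = 0.1, we reject H₀.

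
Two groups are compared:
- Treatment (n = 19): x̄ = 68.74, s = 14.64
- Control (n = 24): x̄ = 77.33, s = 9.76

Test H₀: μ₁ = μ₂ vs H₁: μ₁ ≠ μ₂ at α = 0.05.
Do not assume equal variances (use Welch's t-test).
Welch's two-sample t-test:
H₀: μ₁ = μ₂
H₁: μ₁ ≠ μ₂
s₁²/n₁ = 14.64²/19 = 11.2805,  s₂²/n₂ = 9.76²/24 = 3.9691
SE = √(s₁²/n₁ + s₂²/n₂) = √(11.2805 + 3.9691) = 3.9051
df (Welch-Satterthwaite) = (s₁²/n₁ + s₂²/n₂)² / [(s₁²/n₁)²/(n₁-1) + (s₂²/n₂)²/(n₂-1)] ≈ 29.99
t = (x̄₁ - x̄₂) / SE = (68.74 - 77.33) / 3.9051 = -8.59 / 3.9051 = -2.200
p-value = 0.0357

Since p-value < α = 0.05, we reject H₀.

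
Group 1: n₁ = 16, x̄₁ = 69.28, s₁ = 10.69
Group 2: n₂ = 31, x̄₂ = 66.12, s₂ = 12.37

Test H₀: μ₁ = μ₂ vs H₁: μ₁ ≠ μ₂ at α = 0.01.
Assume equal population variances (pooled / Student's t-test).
Student's two-sample t-test (equal variances):
H₀: μ₁ = μ₂
H₁: μ₁ ≠ μ₂
df = n₁ + n₂ - 2 = 45
Pooled variance s_p² = [(n₁-1)s₁² + (n₂-1)s₂²] / (n₁ + n₂ - 2) = [(15)(10.69²) + (30)(12.37²)] / 45 = 140.1033
SE = √(s_p²(1/n₁ + 1/n₂)) = √(140.1033 × (1/16 + 1/31)) = 3.6436
t = (x̄₁ - x̄₂) / SE = (69.28 - 66.12) / 3.6436 = 3.16 / 3.6436 = 0.867
p-value = 0.3904

Since p-value > α = 0.01, we fail to reject H₀.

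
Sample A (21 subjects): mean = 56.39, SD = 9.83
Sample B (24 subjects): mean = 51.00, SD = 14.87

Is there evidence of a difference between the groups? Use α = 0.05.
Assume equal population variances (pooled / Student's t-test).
Student's two-sample t-test (equal variances):
H₀: μ₁ = μ₂
H₁: μ₁ ≠ μ₂
df = n₁ + n₂ - 2 = 43
Pooled variance s_p² = [(n₁-1)s₁² + (n₂-1)s₂²] / (n₁ + n₂ - 2) = [(20)(9.83²) + (23)(14.87²)] / 43 = 163.2155
SE = √(s_p²(1/n₁ + 1/n₂)) = √(163.2155 × (1/21 + 1/24)) = 3.8174
t = (x̄₁ - x̄₂) / SE = (56.39 - 51.00) / 3.8174 = 5.39 / 3.8174 = 1.412
p-value = 0.1652

Since p-value > α = 0.05, we fail to reject H₀.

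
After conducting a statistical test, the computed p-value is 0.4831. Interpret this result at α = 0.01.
Since p = 0.4831 > α = 0.01, fail to reject H₀.
There is insufficient evidence to reject the null hypothesis; the result is not statistically significant at the 0.01 level.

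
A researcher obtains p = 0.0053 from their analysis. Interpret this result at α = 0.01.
Since p = 0.0053 < α = 0.01, reject H₀.
There is sufficient evidence to reject the null hypothesis; the result is statistically significant at the 0.01 level.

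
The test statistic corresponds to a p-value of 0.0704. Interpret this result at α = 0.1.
Since p = 0.0704 < α = 0.1, reject H₀.
There is sufficient evidence to reject the null hypothesis; the result is statistically significant at the 0.1 level.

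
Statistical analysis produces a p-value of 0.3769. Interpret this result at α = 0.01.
Since p = 0.3769 > α = 0.01, fail to reject H₀.
There is insufficient evidence to reject the null hypothesis; the result is not statistically significant at the 0.01 level.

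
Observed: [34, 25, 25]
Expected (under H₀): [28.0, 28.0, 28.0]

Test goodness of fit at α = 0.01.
Chi-square goodness of fit test:
H₀: observed counts match expected distribution
H₁: observed counts differ from expected distribution
df = k - 1 = 2
χ² = Σ(O - E)²/E
   = (34 - 28.0)²/28.0 + (25 - 28.0)²/28.0 + (25 - 28.0)²/28.0
   = 1.286 + 0.321 + 0.321
   = 1.93
p-value = 0.3813

Since p-value > α = 0.01, we fail to reject H₀.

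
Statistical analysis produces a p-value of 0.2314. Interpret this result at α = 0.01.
Since p = 0.2314 > α = 0.01, fail to reject H₀.
There is insufficient evidence to reject the null hypothesis; the result is not statistically significant at the 0.01 level.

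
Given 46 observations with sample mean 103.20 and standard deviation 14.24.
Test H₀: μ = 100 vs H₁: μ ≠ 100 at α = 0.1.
One-sample t-test:
H₀: μ = 100
H₁: μ ≠ 100
df = n - 1 = 45
t = (x̄ - μ₀) / (s/√n) = (103.20 - 100) / (14.24/√46) = 1.524
p-value = 0.1345

Since p-value > α = 0.1, we fail to reject H₀.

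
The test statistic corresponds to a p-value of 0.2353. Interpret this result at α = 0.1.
Since p = 0.2353 > α = 0.1, fail to reject H₀.
There is insufficient evidence to reject the null hypothesis; the result is not statistically significant at the 0.1 level.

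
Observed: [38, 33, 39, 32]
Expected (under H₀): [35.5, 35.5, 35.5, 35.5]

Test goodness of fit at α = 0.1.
Chi-square goodness of fit test:
H₀: observed counts match expected distribution
H₁: observed counts differ from expected distribution
df = k - 1 = 3
χ² = Σ(O - E)²/E
   = (38 - 35.5)²/35.5 + (33 - 35.5)²/35.5 + (39 - 35.5)²/35.5 + (32 - 35.5)²/35.5
   = 0.176 + 0.176 + 0.345 + 0.345
   = 1.04
p-value = 0.7910

Since p-value > α = 0.1, we fail to reject H₀.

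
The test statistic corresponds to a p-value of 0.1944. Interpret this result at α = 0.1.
Since p = 0.1944 > α = 0.1, fail to reject H₀.
There is insufficient evidence to reject the null hypothesis; the result is not statistically significant at the 0.1 level.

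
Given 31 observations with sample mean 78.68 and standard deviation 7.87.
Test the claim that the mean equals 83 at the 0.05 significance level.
One-sample t-test:
H₀: μ = 83
H₁: μ ≠ 83
df = n - 1 = 30
t = (x̄ - μ₀) / (s/√n) = (78.68 - 83) / (7.87/√31) = -3.056
p-value = 0.0047

Since p-value < α = 0.05, we reject H₀.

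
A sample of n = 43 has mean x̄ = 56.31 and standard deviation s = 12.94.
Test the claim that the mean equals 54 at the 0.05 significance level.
One-sample t-test:
H₀: μ = 54
H₁: μ ≠ 54
df = n - 1 = 42
t = (x̄ - μ₀) / (s/√n) = (56.31 - 54) / (12.94/√43) = 1.171
p-value = 0.2484

Since p-value > α = 0.05, we fail to reject H₀.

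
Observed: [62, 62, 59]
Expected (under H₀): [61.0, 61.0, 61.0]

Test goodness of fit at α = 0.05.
Chi-square goodness of fit test:
H₀: observed counts match expected distribution
H₁: observed counts differ from expected distribution
df = k - 1 = 2
χ² = Σ(O - E)²/E
   = (62 - 61.0)²/61.0 + (62 - 61.0)²/61.0 + (59 - 61.0)²/61.0
   = 0.016 + 0.016 + 0.066
   = 0.10
p-value = 0.9520

Since p-value > α = 0.05, we fail to reject H₀.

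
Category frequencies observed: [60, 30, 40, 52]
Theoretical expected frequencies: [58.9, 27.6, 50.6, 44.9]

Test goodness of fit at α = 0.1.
Chi-square goodness of fit test:
H₀: observed counts match expected distribution
H₁: observed counts differ from expected distribution
df = k - 1 = 3
χ² = Σ(O - E)²/E
   = (60 - 58.9)²/58.9 + (30 - 27.6)²/27.6 + (40 - 50.6)²/50.6 + (52 - 44.9)²/44.9
   = 0.021 + 0.209 + 2.221 + 1.123
   = 3.57
p-value = 0.3115

Since p-value > α = 0.1, we fail to reject H₀.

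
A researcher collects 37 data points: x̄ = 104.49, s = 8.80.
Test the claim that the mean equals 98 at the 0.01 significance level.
One-sample t-test:
H₀: μ = 98
H₁: μ ≠ 98
df = n - 1 = 36
t = (x̄ - μ₀) / (s/√n) = (104.49 - 98) / (8.80/√37) = 4.486
p-value = 0.0001

Since p-value < α = 0.01, we reject H₀.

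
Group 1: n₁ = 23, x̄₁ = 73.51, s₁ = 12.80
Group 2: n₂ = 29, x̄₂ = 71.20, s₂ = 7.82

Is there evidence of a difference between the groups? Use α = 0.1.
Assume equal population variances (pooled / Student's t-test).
Student's two-sample t-test (equal variances):
H₀: μ₁ = μ₂
H₁: μ₁ ≠ μ₂
df = n₁ + n₂ - 2 = 50
Pooled variance s_p² = [(n₁-1)s₁² + (n₂-1)s₂²] / (n₁ + n₂ - 2) = [(22)(12.80²) + (28)(7.82²)] / 50 = 106.3349
SE = √(s_p²(1/n₁ + 1/n₂)) = √(106.3349 × (1/23 + 1/29)) = 2.8792
t = (x̄₁ - x̄₂) / SE = (73.51 - 71.20) / 2.8792 = 2.31 / 2.8792 = 0.802
p-value = 0.4262

Since p-value > α = 0.1, we fail to reject H₀.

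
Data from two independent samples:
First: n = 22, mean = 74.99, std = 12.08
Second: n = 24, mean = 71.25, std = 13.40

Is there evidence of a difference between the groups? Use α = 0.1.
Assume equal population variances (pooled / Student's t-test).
Student's two-sample t-test (equal variances):
H₀: μ₁ = μ₂
H₁: μ₁ ≠ μ₂
df = n₁ + n₂ - 2 = 44
Pooled variance s_p² = [(n₁-1)s₁² + (n₂-1)s₂²] / (n₁ + n₂ - 2) = [(21)(12.08²) + (23)(13.40²)] / 44 = 163.5076
SE = √(s_p²(1/n₁ + 1/n₂)) = √(163.5076 × (1/22 + 1/24)) = 3.7743
t = (x̄₁ - x̄₂) / SE = (74.99 - 71.25) / 3.7743 = 3.74 / 3.7743 = 0.991
p-value = 0.3271

Since p-value > α = 0.1, we fail to reject H₀.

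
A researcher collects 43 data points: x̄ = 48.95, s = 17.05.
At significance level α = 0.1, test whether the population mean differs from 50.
One-sample t-test:
H₀: μ = 50
H₁: μ ≠ 50
df = n - 1 = 42
t = (x̄ - μ₀) / (s/√n) = (48.95 - 50) / (17.05/√43) = -0.404
p-value = 0.6884

Since p-value > α = 0.1, we fail to reject H₀.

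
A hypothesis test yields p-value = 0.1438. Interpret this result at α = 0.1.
Since p = 0.1438 > α = 0.1, fail to reject H₀.
There is insufficient evidence to reject the null hypothesis; the result is not statistically significant at the 0.1 level.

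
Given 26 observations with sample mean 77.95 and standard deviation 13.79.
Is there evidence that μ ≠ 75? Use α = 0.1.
One-sample t-test:
H₀: μ = 75
H₁: μ ≠ 75
df = n - 1 = 25
t = (x̄ - μ₀) / (s/√n) = (77.95 - 75) / (13.79/√26) = 1.091
p-value = 0.2858

Since p-value > α = 0.1, we fail to reject H₀.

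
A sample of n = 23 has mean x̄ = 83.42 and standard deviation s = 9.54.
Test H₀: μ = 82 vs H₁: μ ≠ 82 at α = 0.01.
One-sample t-test:
H₀: μ = 82
H₁: μ ≠ 82
df = n - 1 = 22
t = (x̄ - μ₀) / (s/√n) = (83.42 - 82) / (9.54/√23) = 0.714
p-value = 0.4828

Since p-value > α = 0.01, we fail to reject H₀.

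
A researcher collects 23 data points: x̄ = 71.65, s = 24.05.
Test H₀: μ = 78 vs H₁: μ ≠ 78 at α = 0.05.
One-sample t-test:
H₀: μ = 78
H₁: μ ≠ 78
df = n - 1 = 22
t = (x̄ - μ₀) / (s/√n) = (71.65 - 78) / (24.05/√23) = -1.266
p-value = 0.2187

Since p-value > α = 0.05, we fail to reject H₀.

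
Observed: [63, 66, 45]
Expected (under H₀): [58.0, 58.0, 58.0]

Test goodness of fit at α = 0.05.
Chi-square goodness of fit test:
H₀: observed counts match expected distribution
H₁: observed counts differ from expected distribution
df = k - 1 = 2
χ² = Σ(O - E)²/E
   = (63 - 58.0)²/58.0 + (66 - 58.0)²/58.0 + (45 - 58.0)²/58.0
   = 0.431 + 1.103 + 2.914
   = 4.45
p-value = 0.1082

Since p-value > α = 0.05, we fail to reject H₀.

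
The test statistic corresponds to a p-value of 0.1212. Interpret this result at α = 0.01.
Since p = 0.1212 > α = 0.01, fail to reject H₀.
There is insufficient evidence to reject the null hypothesis; the result is not statistically significant at the 0.01 level.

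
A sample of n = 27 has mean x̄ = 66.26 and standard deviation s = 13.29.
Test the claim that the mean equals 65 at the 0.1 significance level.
One-sample t-test:
H₀: μ = 65
H₁: μ ≠ 65
df = n - 1 = 26
t = (x̄ - μ₀) / (s/√n) = (66.26 - 65) / (13.29/√27) = 0.493
p-value = 0.6264

Since p-value > α = 0.1, we fail to reject H₀.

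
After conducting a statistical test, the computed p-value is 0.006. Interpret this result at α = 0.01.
Since p = 0.006 < α = 0.01, reject H₀.
There is sufficient evidence to reject the null hypothesis; the result is statistically significant at the 0.01 level.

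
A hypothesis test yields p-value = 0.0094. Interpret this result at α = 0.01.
Since p = 0.0094 < α = 0.01, reject H₀.
There is sufficient evidence to reject the null hypothesis; the result is statistically significant at the 0.01 level.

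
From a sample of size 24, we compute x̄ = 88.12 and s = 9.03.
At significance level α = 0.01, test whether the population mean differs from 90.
One-sample t-test:
H₀: μ = 90
H₁: μ ≠ 90
df = n - 1 = 23
t = (x̄ - μ₀) / (s/√n) = (88.12 - 90) / (9.03/√24) = -1.020
p-value = 0.3184

Since p-value > α = 0.01, we fail to reject H₀.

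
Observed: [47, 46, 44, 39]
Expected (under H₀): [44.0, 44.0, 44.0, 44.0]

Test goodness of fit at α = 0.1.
Chi-square goodness of fit test:
H₀: observed counts match expected distribution
H₁: observed counts differ from expected distribution
df = k - 1 = 3
χ² = Σ(O - E)²/E
   = (47 - 44.0)²/44.0 + (46 - 44.0)²/44.0 + (44 - 44.0)²/44.0 + (39 - 44.0)²/44.0
   = 0.205 + 0.091 + 0.000 + 0.568
   = 0.86
p-value = 0.8342

Since p-value > α = 0.1, we fail to reject H₀.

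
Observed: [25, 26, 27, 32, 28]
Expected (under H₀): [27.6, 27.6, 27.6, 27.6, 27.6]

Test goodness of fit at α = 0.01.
Chi-square goodness of fit test:
H₀: observed counts match expected distribution
H₁: observed counts differ from expected distribution
df = k - 1 = 4
χ² = Σ(O - E)²/E
   = (25 - 27.6)²/27.6 + (26 - 27.6)²/27.6 + (27 - 27.6)²/27.6 + (32 - 27.6)²/27.6 + (28 - 27.6)²/27.6
   = 0.245 + 0.093 + 0.013 + 0.701 + 0.006
   = 1.06
p-value = 0.9009

Since p-value > α = 0.01, we fail to reject H₀.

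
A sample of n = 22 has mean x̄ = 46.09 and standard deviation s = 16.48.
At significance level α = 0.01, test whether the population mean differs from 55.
One-sample t-test:
H₀: μ = 55
H₁: μ ≠ 55
df = n - 1 = 21
t = (x̄ - μ₀) / (s/√n) = (46.09 - 55) / (16.48/√22) = -2.536
p-value = 0.0192

Since p-value > α = 0.01, we fail to reject H₀.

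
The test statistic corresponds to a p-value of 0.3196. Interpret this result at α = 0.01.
Since p = 0.3196 > α = 0.01, fail to reject H₀.
There is insufficient evidence to reject the null hypothesis; the result is not statistically significant at the 0.01 level.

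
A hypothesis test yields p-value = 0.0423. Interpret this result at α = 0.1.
Since p = 0.0423 < α = 0.1, reject H₀.
There is sufficient evidence to reject the null hypothesis; the result is statistically significant at the 0.1 level.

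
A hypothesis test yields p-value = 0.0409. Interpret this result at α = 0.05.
Since p = 0.0409 < α = 0.05, reject H₀.
There is sufficient evidence to reject the null hypothesis; the result is statistically significant at the 0.05 level.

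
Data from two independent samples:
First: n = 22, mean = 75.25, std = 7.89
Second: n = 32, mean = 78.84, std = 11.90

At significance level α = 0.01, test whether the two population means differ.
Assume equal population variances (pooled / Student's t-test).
Student's two-sample t-test (equal variances):
H₀: μ₁ = μ₂
H₁: μ₁ ≠ μ₂
df = n₁ + n₂ - 2 = 52
Pooled variance s_p² = [(n₁-1)s₁² + (n₂-1)s₂²] / (n₁ + n₂ - 2) = [(21)(7.89²) + (31)(11.90²)] / 52 = 109.5616
SE = √(s_p²(1/n₁ + 1/n₂)) = √(109.5616 × (1/22 + 1/32)) = 2.8989
t = (x̄₁ - x̄₂) / SE = (75.25 - 78.84) / 2.8989 = -3.59 / 2.8989 = -1.238
p-value = 0.2211

Since p-value > α = 0.01, we fail to reject H₀.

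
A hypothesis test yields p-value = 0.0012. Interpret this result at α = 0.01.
Since p = 0.0012 < α = 0.01, reject H₀.
There is sufficient evidence to reject the null hypothesis; the result is statistically significant at the 0.01 level.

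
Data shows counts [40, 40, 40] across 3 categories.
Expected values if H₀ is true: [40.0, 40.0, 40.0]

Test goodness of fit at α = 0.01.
Chi-square goodness of fit test:
H₀: observed counts match expected distribution
H₁: observed counts differ from expected distribution
df = k - 1 = 2
χ² = Σ(O - E)²/E
   = (40 - 40.0)²/40.0 + (40 - 40.0)²/40.0 + (40 - 40.0)²/40.0
   = 0.000 + 0.000 + 0.000
   = 0.00
p-value = 1.0000

Since p-value > α = 0.01, we fail to reject H₀.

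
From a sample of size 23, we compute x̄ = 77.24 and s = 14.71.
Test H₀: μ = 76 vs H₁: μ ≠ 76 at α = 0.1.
One-sample t-test:
H₀: μ = 76
H₁: μ ≠ 76
df = n - 1 = 22
t = (x̄ - μ₀) / (s/√n) = (77.24 - 76) / (14.71/√23) = 0.404
p-value = 0.6899

Since p-value > α = 0.1, we fail to reject H₀.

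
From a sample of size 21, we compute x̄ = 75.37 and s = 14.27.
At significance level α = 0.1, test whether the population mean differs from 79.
One-sample t-test:
H₀: μ = 79
H₁: μ ≠ 79
df = n - 1 = 20
t = (x̄ - μ₀) / (s/√n) = (75.37 - 79) / (14.27/√21) = -1.166
p-value = 0.2574

Since p-value > α = 0.1, we fail to reject H₀.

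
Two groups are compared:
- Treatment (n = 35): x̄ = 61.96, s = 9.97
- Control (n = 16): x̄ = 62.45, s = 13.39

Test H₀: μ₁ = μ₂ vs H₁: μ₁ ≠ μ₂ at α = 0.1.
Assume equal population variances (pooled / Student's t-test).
Student's two-sample t-test (equal variances):
H₀: μ₁ = μ₂
H₁: μ₁ ≠ μ₂
df = n₁ + n₂ - 2 = 49
Pooled variance s_p² = [(n₁-1)s₁² + (n₂-1)s₂²] / (n₁ + n₂ - 2) = [(34)(9.97²) + (15)(13.39²)] / 49 = 123.8574
SE = √(s_p²(1/n₁ + 1/n₂)) = √(123.8574 × (1/35 + 1/16)) = 3.3586
t = (x̄₁ - x̄₂) / SE = (61.96 - 62.45) / 3.3586 = -0.49 / 3.3586 = -0.146
p-value = 0.8846

Since p-value > α = 0.1, we fail to reject H₀.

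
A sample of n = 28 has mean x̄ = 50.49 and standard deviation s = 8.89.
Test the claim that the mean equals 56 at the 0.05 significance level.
One-sample t-test:
H₀: μ = 56
H₁: μ ≠ 56
df = n - 1 = 27
t = (x̄ - μ₀) / (s/√n) = (50.49 - 56) / (8.89/√28) = -3.280
p-value = 0.0029

Since p-value < α = 0.05, we reject H₀.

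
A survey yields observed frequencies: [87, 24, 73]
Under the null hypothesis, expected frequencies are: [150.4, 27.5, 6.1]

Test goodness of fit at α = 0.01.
Chi-square goodness of fit test:
H₀: observed counts match expected distribution
H₁: observed counts differ from expected distribution
df = k - 1 = 2
χ² = Σ(O - E)²/E
   = (87 - 150.4)²/150.4 + (24 - 27.5)²/27.5 + (73 - 6.1)²/6.1
   = 26.726 + 0.445 + 733.707
   = 760.88
p-value < 0.0001

Since p-value < α = 0.01, we reject H₀.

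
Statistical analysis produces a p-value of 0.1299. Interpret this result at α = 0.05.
Since p = 0.1299 > α = 0.05, fail to reject H₀.
There is insufficient evidence to reject the null hypothesis; the result is not statistically significant at the 0.05 level.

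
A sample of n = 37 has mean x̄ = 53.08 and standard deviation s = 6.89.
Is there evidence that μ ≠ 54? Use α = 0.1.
One-sample t-test:
H₀: μ = 54
H₁: μ ≠ 54
df = n - 1 = 36
t = (x̄ - μ₀) / (s/√n) = (53.08 - 54) / (6.89/√37) = -0.812
p-value = 0.4220

Since p-value > α = 0.1, we fail to reject H₀.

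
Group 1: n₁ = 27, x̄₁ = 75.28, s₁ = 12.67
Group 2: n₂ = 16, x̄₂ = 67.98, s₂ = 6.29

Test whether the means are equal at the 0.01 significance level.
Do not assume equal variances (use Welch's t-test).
Welch's two-sample t-test:
H₀: μ₁ = μ₂
H₁: μ₁ ≠ μ₂
s₁²/n₁ = 12.67²/27 = 5.9455,  s₂²/n₂ = 6.29²/16 = 2.4728
SE = √(s₁²/n₁ + s₂²/n₂) = √(5.9455 + 2.4728) = 2.9014
df (Welch-Satterthwaite) = (s₁²/n₁ + s₂²/n₂)² / [(s₁²/n₁)²/(n₁-1) + (s₂²/n₂)²/(n₂-1)] ≈ 40.10
t = (x̄₁ - x̄₂) / SE = (75.28 - 67.98) / 2.9014 = 7.30 / 2.9014 = 2.516
p-value = 0.0160

Since p-value > α = 0.01, we fail to reject H₀.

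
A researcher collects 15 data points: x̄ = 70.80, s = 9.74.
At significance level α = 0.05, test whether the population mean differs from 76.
One-sample t-test:
H₀: μ = 76
H₁: μ ≠ 76
df = n - 1 = 14
t = (x̄ - μ₀) / (s/√n) = (70.80 - 76) / (9.74/√15) = -2.068
p-value = 0.0577

Since p-value > α = 0.05, we fail to reject H₀.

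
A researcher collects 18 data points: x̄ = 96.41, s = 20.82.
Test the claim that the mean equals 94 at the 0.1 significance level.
One-sample t-test:
H₀: μ = 94
H₁: μ ≠ 94
df = n - 1 = 17
t = (x̄ - μ₀) / (s/√n) = (96.41 - 94) / (20.82/√18) = 0.491
p-value = 0.6296

Since p-value > α = 0.1, we fail to reject H₀.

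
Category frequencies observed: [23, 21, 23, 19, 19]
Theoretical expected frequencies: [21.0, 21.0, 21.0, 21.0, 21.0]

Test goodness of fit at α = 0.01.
Chi-square goodness of fit test:
H₀: observed counts match expected distribution
H₁: observed counts differ from expected distribution
df = k - 1 = 4
χ² = Σ(O - E)²/E
   = (23 - 21.0)²/21.0 + (21 - 21.0)²/21.0 + (23 - 21.0)²/21.0 + (19 - 21.0)²/21.0 + (19 - 21.0)²/21.0
   = 0.190 + 0.000 + 0.190 + 0.190 + 0.190
   = 0.76
p-value = 0.9435

Since p-value > α = 0.01, we fail to reject H₀.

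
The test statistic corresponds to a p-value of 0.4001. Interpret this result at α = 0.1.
Since p = 0.4001 > α = 0.1, fail to reject H₀.
There is insufficient evidence to reject the null hypothesis; the result is not statistically significant at the 0.1 level.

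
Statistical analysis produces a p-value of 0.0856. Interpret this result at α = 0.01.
Since p = 0.0856 > α = 0.01, fail to reject H₀.
There is insufficient evidence to reject the null hypothesis; the result is not statistically significant at the 0.01 level.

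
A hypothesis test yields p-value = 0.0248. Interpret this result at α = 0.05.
Since p = 0.0248 < α = 0.05, reject H₀.
There is sufficient evidence to reject the null hypothesis; the result is statistically significant at the 0.05 level.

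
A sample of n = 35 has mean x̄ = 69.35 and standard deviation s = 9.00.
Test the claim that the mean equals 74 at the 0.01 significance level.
One-sample t-test:
H₀: μ = 74
H₁: μ ≠ 74
df = n - 1 = 34
t = (x̄ - μ₀) / (s/√n) = (69.35 - 74) / (9.00/√35) = -3.057
p-value = 0.0043

Since p-value < α = 0.01, we reject H₀.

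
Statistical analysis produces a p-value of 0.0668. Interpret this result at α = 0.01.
Since p = 0.0668 > α = 0.01, fail to reject H₀.
There is insufficient evidence to reject the null hypothesis; the result is not statistically significant at the 0.01 level.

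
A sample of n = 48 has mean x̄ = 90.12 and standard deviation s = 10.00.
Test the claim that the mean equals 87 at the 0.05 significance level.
One-sample t-test:
H₀: μ = 87
H₁: μ ≠ 87
df = n - 1 = 47
t = (x̄ - μ₀) / (s/√n) = (90.12 - 87) / (10.00/√48) = 2.162
p-value = 0.0358

Since p-value < α = 0.05, we reject H₀.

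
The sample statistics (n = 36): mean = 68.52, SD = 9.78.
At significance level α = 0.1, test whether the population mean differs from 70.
One-sample t-test:
H₀: μ = 70
H₁: μ ≠ 70
df = n - 1 = 35
t = (x̄ - μ₀) / (s/√n) = (68.52 - 70) / (9.78/√36) = -0.908
p-value = 0.3701

Since p-value > α = 0.1, we fail to reject H₀.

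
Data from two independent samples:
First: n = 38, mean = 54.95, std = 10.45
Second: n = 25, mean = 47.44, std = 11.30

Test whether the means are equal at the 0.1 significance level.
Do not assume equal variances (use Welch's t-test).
Welch's two-sample t-test:
H₀: μ₁ = μ₂
H₁: μ₁ ≠ μ₂
s₁²/n₁ = 10.45²/38 = 2.8737,  s₂²/n₂ = 11.30²/25 = 5.1076
SE = √(s₁²/n₁ + s₂²/n₂) = √(2.8737 + 5.1076) = 2.8251
df (Welch-Satterthwaite) = (s₁²/n₁ + s₂²/n₂)² / [(s₁²/n₁)²/(n₁-1) + (s₂²/n₂)²/(n₂-1)] ≈ 48.62
t = (x̄₁ - x̄₂) / SE = (54.95 - 47.44) / 2.8251 = 7.51 / 2.8251 = 2.658
p-value = 0.0106

Since p-value < α = 0.1, we reject H₀.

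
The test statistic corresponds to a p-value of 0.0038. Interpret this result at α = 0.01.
Since p = 0.0038 < α = 0.01, reject H₀.
There is sufficient evidence to reject the null hypothesis; the result is statistically significant at the 0.01 level.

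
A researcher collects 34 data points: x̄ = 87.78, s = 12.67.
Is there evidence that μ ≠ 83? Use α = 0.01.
One-sample t-test:
H₀: μ = 83
H₁: μ ≠ 83
df = n - 1 = 33
t = (x̄ - μ₀) / (s/√n) = (87.78 - 83) / (12.67/√34) = 2.200
p-value = 0.0349

Since p-value > α = 0.01, we fail to reject H₀.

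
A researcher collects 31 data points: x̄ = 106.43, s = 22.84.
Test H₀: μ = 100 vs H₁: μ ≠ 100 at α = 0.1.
One-sample t-test:
H₀: μ = 100
H₁: μ ≠ 100
df = n - 1 = 30
t = (x̄ - μ₀) / (s/√n) = (106.43 - 100) / (22.84/√31) = 1.567
p-value = 0.1275

Since p-value > α = 0.1, we fail to reject H₀.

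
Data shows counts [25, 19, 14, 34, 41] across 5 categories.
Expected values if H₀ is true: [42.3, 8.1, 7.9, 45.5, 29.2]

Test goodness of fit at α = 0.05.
Chi-square goodness of fit test:
H₀: observed counts match expected distribution
H₁: observed counts differ from expected distribution
df = k - 1 = 4
χ² = Σ(O - E)²/E
   = (25 - 42.3)²/42.3 + (19 - 8.1)²/8.1 + (14 - 7.9)²/7.9 + (34 - 45.5)²/45.5 + (41 - 29.2)²/29.2
   = 7.075 + 14.668 + 4.710 + 2.907 + 4.768
   = 34.13
p-value < 0.0001

Since p-value < α = 0.05, we reject H₀.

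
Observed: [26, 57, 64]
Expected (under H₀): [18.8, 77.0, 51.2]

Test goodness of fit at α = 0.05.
Chi-square goodness of fit test:
H₀: observed counts match expected distribution
H₁: observed counts differ from expected distribution
df = k - 1 = 2
χ² = Σ(O - E)²/E
   = (26 - 18.8)²/18.8 + (57 - 77.0)²/77.0 + (64 - 51.2)²/51.2
   = 2.757 + 5.195 + 3.200
   = 11.15
p-value = 0.0038

Since p-value < α = 0.05, we reject H₀.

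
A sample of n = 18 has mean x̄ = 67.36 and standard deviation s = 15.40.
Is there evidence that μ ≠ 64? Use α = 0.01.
One-sample t-test:
H₀: μ = 64
H₁: μ ≠ 64
df = n - 1 = 17
t = (x̄ - μ₀) / (s/√n) = (67.36 - 64) / (15.40/√18) = 0.926
p-value = 0.3676

Since p-value > α = 0.01, we fail to reject H₀.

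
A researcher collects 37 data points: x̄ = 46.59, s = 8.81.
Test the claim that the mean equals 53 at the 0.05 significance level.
One-sample t-test:
H₀: μ = 53
H₁: μ ≠ 53
df = n - 1 = 36
t = (x̄ - μ₀) / (s/√n) = (46.59 - 53) / (8.81/√37) = -4.426
p-value = 0.0001

Since p-value < α = 0.05, we reject H₀.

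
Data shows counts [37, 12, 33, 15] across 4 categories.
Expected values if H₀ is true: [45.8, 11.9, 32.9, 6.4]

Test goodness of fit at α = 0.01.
Chi-square goodness of fit test:
H₀: observed counts match expected distribution
H₁: observed counts differ from expected distribution
df = k - 1 = 3
χ² = Σ(O - E)²/E
   = (37 - 45.8)²/45.8 + (12 - 11.9)²/11.9 + (33 - 32.9)²/32.9 + (15 - 6.4)²/6.4
   = 1.691 + 0.001 + 0.000 + 11.556
   = 13.25
p-value = 0.0041

Since p-value < α = 0.01, we reject H₀.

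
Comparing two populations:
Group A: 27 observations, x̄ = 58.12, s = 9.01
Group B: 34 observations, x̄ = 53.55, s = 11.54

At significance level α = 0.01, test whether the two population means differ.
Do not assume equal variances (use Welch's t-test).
Welch's two-sample t-test:
H₀: μ₁ = μ₂
H₁: μ₁ ≠ μ₂
s₁²/n₁ = 9.01²/27 = 3.0067,  s₂²/n₂ = 11.54²/34 = 3.9168
SE = √(s₁²/n₁ + s₂²/n₂) = √(3.0067 + 3.9168) = 2.6313
df (Welch-Satterthwaite) = (s₁²/n₁ + s₂²/n₂)² / [(s₁²/n₁)²/(n₁-1) + (s₂²/n₂)²/(n₂-1)] ≈ 58.99
t = (x̄₁ - x̄₂) / SE = (58.12 - 53.55) / 2.6313 = 4.57 / 2.6313 = 1.737
p-value = 0.0876

Since p-value > α = 0.01, we fail to reject H₀.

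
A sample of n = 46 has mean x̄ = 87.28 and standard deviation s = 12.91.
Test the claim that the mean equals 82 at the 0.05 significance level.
One-sample t-test:
H₀: μ = 82
H₁: μ ≠ 82
df = n - 1 = 45
t = (x̄ - μ₀) / (s/√n) = (87.28 - 82) / (12.91/√46) = 2.774
p-value = 0.0080

Since p-value < α = 0.05, we reject H₀.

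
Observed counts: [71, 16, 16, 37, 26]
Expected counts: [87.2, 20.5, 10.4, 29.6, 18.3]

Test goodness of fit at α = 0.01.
Chi-square goodness of fit test:
H₀: observed counts match expected distribution
H₁: observed counts differ from expected distribution
df = k - 1 = 4
χ² = Σ(O - E)²/E
   = (71 - 87.2)²/87.2 + (16 - 20.5)²/20.5 + (16 - 10.4)²/10.4 + (37 - 29.6)²/29.6 + (26 - 18.3)²/18.3
   = 3.010 + 0.988 + 3.015 + 1.850 + 3.240
   = 12.10
p-value = 0.0166

Since p-value > α = 0.01, we fail to reject H₀.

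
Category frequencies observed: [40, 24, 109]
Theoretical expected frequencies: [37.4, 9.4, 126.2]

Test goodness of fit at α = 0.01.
Chi-square goodness of fit test:
H₀: observed counts match expected distribution
H₁: observed counts differ from expected distribution
df = k - 1 = 2
χ² = Σ(O - E)²/E
   = (40 - 37.4)²/37.4 + (24 - 9.4)²/9.4 + (109 - 126.2)²/126.2
   = 0.181 + 22.677 + 2.344
   = 25.20
p-value < 0.0001

Since p-value < α = 0.01, we reject H₀.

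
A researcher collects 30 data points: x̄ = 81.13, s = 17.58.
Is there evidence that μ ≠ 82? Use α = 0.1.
One-sample t-test:
H₀: μ = 82
H₁: μ ≠ 82
df = n - 1 = 29
t = (x̄ - μ₀) / (s/√n) = (81.13 - 82) / (17.58/√30) = -0.271
p-value = 0.7883

Since p-value > α = 0.1, we fail to reject H₀.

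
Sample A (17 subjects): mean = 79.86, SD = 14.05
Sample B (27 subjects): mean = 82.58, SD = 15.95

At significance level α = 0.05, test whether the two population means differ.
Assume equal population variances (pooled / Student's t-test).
Student's two-sample t-test (equal variances):
H₀: μ₁ = μ₂
H₁: μ₁ ≠ μ₂
df = n₁ + n₂ - 2 = 42
Pooled variance s_p² = [(n₁-1)s₁² + (n₂-1)s₂²] / (n₁ + n₂ - 2) = [(16)(14.05²) + (26)(15.95²)] / 42 = 232.6882
SE = √(s_p²(1/n₁ + 1/n₂)) = √(232.6882 × (1/17 + 1/27)) = 4.7229
t = (x̄₁ - x̄₂) / SE = (79.86 - 82.58) / 4.7229 = -2.72 / 4.7229 = -0.576
p-value = 0.5677

Since p-value > α = 0.05, we fail to reject H₀.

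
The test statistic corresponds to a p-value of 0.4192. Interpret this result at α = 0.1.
Since p = 0.4192 > α = 0.1, fail to reject H₀.
There is insufficient evidence to reject the null hypothesis; the result is not statistically significant at the 0.1 level.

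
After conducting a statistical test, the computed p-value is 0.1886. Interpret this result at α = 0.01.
Since p = 0.1886 > α = 0.01, fail to reject H₀.
There is insufficient evidence to reject the null hypothesis; the result is not statistically significant at the 0.01 level.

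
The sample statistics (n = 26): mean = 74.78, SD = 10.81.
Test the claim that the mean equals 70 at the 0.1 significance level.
One-sample t-test:
H₀: μ = 70
H₁: μ ≠ 70
df = n - 1 = 25
t = (x̄ - μ₀) / (s/√n) = (74.78 - 70) / (10.81/√26) = 2.255
p-value = 0.0332

Since p-value < α = 0.1, we reject H₀.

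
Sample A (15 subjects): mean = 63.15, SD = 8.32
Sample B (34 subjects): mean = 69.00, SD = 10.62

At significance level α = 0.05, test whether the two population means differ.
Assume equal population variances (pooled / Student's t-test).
Student's two-sample t-test (equal variances):
H₀: μ₁ = μ₂
H₁: μ₁ ≠ μ₂
df = n₁ + n₂ - 2 = 47
Pooled variance s_p² = [(n₁-1)s₁² + (n₂-1)s₂²] / (n₁ + n₂ - 2) = [(14)(8.32²) + (33)(10.62²)] / 47 = 99.8085
SE = √(s_p²(1/n₁ + 1/n₂)) = √(99.8085 × (1/15 + 1/34)) = 3.0967
t = (x̄₁ - x̄₂) / SE = (63.15 - 69.00) / 3.0967 = -5.85 / 3.0967 = -1.889
p-value = 0.0651

Since p-value > α = 0.05, we fail to reject H₀.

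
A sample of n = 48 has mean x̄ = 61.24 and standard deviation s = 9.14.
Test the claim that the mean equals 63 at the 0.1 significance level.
One-sample t-test:
H₀: μ = 63
H₁: μ ≠ 63
df = n - 1 = 47
t = (x̄ - μ₀) / (s/√n) = (61.24 - 63) / (9.14/√48) = -1.334
p-value = 0.1886

Since p-value > α = 0.1, we fail to reject H₀.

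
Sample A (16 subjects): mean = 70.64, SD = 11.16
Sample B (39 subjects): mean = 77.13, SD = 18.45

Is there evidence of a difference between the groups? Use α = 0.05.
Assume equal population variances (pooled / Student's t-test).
Student's two-sample t-test (equal variances):
H₀: μ₁ = μ₂
H₁: μ₁ ≠ μ₂
df = n₁ + n₂ - 2 = 53
Pooled variance s_p² = [(n₁-1)s₁² + (n₂-1)s₂²] / (n₁ + n₂ - 2) = [(15)(11.16²) + (38)(18.45²)] / 53 = 279.3109
SE = √(s_p²(1/n₁ + 1/n₂)) = √(279.3109 × (1/16 + 1/39)) = 4.9617
t = (x̄₁ - x̄₂) / SE = (70.64 - 77.13) / 4.9617 = -6.49 / 4.9617 = -1.308
p-value = 0.1965

Since p-value > α = 0.05, we fail to reject H₀.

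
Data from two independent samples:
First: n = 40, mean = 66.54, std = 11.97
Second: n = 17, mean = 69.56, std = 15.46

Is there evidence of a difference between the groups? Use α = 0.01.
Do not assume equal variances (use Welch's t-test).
Welch's two-sample t-test:
H₀: μ₁ = μ₂
H₁: μ₁ ≠ μ₂
s₁²/n₁ = 11.97²/40 = 3.5820,  s₂²/n₂ = 15.46²/17 = 14.0595
SE = √(s₁²/n₁ + s₂²/n₂) = √(3.5820 + 14.0595) = 4.2002
df (Welch-Satterthwaite) = (s₁²/n₁ + s₂²/n₂)² / [(s₁²/n₁)²/(n₁-1) + (s₂²/n₂)²/(n₂-1)] ≈ 24.54
t = (x̄₁ - x̄₂) / SE = (66.54 - 69.56) / 4.2002 = -3.02 / 4.2002 = -0.719
p-value = 0.4789

Since p-value > α = 0.01, we fail to reject H₀.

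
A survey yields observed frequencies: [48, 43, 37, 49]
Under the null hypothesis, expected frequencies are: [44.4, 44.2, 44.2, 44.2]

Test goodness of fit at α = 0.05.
Chi-square goodness of fit test:
H₀: observed counts match expected distribution
H₁: observed counts differ from expected distribution
df = k - 1 = 3
χ² = Σ(O - E)²/E
   = (48 - 44.4)²/44.4 + (43 - 44.2)²/44.2 + (37 - 44.2)²/44.2 + (49 - 44.2)²/44.2
   = 0.292 + 0.033 + 1.173 + 0.521
   = 2.02
p-value = 0.5686

Since p-value > α = 0.05, we fail to reject H₀.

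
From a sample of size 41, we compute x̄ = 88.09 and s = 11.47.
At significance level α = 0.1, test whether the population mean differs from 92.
One-sample t-test:
H₀: μ = 92
H₁: μ ≠ 92
df = n - 1 = 40
t = (x̄ - μ₀) / (s/√n) = (88.09 - 92) / (11.47/√41) = -2.183
p-value = 0.0350

Since p-value < α = 0.1, we reject H₀.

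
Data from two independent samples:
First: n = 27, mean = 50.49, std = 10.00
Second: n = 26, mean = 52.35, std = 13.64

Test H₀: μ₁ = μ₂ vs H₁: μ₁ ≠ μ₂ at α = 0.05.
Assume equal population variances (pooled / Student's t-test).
Student's two-sample t-test (equal variances):
H₀: μ₁ = μ₂
H₁: μ₁ ≠ μ₂
df = n₁ + n₂ - 2 = 51
Pooled variance s_p² = [(n₁-1)s₁² + (n₂-1)s₂²] / (n₁ + n₂ - 2) = [(26)(10.00²) + (25)(13.64²)] / 51 = 142.1812
SE = √(s_p²(1/n₁ + 1/n₂)) = √(142.1812 × (1/27 + 1/26)) = 3.2764
t = (x̄₁ - x̄₂) / SE = (50.49 - 52.35) / 3.2764 = -1.86 / 3.2764 = -0.568
p-value = 0.5727

Since p-value > α = 0.05, we fail to reject H₀.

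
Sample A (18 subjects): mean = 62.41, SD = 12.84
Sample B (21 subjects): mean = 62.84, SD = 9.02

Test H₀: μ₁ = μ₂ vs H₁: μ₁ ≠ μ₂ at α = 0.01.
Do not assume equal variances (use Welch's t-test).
Welch's two-sample t-test:
H₀: μ₁ = μ₂
H₁: μ₁ ≠ μ₂
s₁²/n₁ = 12.84²/18 = 9.1592,  s₂²/n₂ = 9.02²/21 = 3.8743
SE = √(s₁²/n₁ + s₂²/n₂) = √(9.1592 + 3.8743) = 3.6102
df (Welch-Satterthwaite) = (s₁²/n₁ + s₂²/n₂)² / [(s₁²/n₁)²/(n₁-1) + (s₂²/n₂)²/(n₂-1)] ≈ 29.88
t = (x̄₁ - x̄₂) / SE = (62.41 - 62.84) / 3.6102 = -0.43 / 3.6102 = -0.119
p-value = 0.9060

Since p-value > α = 0.01, we fail to reject H₀.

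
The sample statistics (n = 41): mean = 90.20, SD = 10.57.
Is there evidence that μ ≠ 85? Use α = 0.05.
One-sample t-test:
H₀: μ = 85
H₁: μ ≠ 85
df = n - 1 = 40
t = (x̄ - μ₀) / (s/√n) = (90.20 - 85) / (10.57/√41) = 3.150
p-value = 0.0031

Since p-value < α = 0.05, we reject H₀.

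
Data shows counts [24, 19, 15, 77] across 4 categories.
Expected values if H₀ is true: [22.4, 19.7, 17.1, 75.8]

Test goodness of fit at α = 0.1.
Chi-square goodness of fit test:
H₀: observed counts match expected distribution
H₁: observed counts differ from expected distribution
df = k - 1 = 3
χ² = Σ(O - E)²/E
   = (24 - 22.4)²/22.4 + (19 - 19.7)²/19.7 + (15 - 17.1)²/17.1 + (77 - 75.8)²/75.8
   = 0.114 + 0.025 + 0.258 + 0.019
   = 0.42
p-value = 0.9369

Since p-value > α = 0.1, we fail to reject H₀.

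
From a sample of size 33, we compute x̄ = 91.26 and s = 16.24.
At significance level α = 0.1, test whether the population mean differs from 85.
One-sample t-test:
H₀: μ = 85
H₁: μ ≠ 85
df = n - 1 = 32
t = (x̄ - μ₀) / (s/√n) = (91.26 - 85) / (16.24/√33) = 2.214
p-value = 0.0340

Since p-value < α = 0.1, we reject H₀.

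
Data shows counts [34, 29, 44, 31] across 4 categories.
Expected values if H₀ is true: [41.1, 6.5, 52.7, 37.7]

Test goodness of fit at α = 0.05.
Chi-square goodness of fit test:
H₀: observed counts match expected distribution
H₁: observed counts differ from expected distribution
df = k - 1 = 3
χ² = Σ(O - E)²/E
   = (34 - 41.1)²/41.1 + (29 - 6.5)²/6.5 + (44 - 52.7)²/52.7 + (31 - 37.7)²/37.7
   = 1.227 + 77.885 + 1.436 + 1.191
   = 81.74
p-value < 0.0001

Since p-value < α = 0.05, we reject H₀.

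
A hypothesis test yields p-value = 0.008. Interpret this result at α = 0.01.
Since p = 0.008 < α = 0.01, reject H₀.
There is sufficient evidence to reject the null hypothesis; the result is statistically significant at the 0.01 level.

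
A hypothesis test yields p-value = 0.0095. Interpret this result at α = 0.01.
Since p = 0.0095 < α = 0.01, reject H₀.
There is sufficient evidence to reject the null hypothesis; the result is statistically significant at the 0.01 level.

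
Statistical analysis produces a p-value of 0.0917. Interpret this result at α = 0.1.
Since p = 0.0917 < α = 0.1, reject H₀.
There is sufficient evidence to reject the null hypothesis; the result is statistically significant at the 0.1 level.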